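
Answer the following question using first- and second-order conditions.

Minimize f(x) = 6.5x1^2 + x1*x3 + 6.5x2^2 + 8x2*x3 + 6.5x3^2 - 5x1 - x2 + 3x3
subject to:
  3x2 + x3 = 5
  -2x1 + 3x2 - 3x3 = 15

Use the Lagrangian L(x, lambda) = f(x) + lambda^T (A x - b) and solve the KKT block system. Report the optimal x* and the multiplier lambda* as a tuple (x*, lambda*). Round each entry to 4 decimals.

Form the Lagrangian:
  L(x, lambda) = (1/2) x^T Q x + c^T x + lambda^T (A x - b)
Stationarity (grad_x L = 0): Q x + c + A^T lambda = 0.
Primal feasibility: A x = b.

This gives the KKT block system:
  [ Q   A^T ] [ x     ]   [-c ]
  [ A    0  ] [ lambda ] = [ b ]

Solving the linear system:
  x*      = (0.0584, 2.5097, -2.5292)
  lambda* = (-0.4125, -3.3852)
  f(x*)   = 21.2257

x* = (0.0584, 2.5097, -2.5292), lambda* = (-0.4125, -3.3852)


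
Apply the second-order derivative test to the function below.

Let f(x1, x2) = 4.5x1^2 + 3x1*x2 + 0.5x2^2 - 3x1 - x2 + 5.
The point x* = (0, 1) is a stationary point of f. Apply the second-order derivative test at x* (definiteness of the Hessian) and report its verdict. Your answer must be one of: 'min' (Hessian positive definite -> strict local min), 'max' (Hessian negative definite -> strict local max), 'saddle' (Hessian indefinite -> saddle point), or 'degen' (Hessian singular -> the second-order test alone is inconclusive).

Compute the Hessian H = grad^2 f:
  H = [[9, 3], [3, 1]]
Verify stationarity: grad f(x*) = H x* + g = (0, 0).
Eigenvalues of H: 0, 10.
H has a zero eigenvalue (singular; positive semidefinite but not definite), so H is neither positive definite, negative definite, nor indefinite. The second-order test alone is inconclusive -> degen.
(Indeed, f is constant along the null direction of H through x*, so x* is not a strict local extremum.)

degen


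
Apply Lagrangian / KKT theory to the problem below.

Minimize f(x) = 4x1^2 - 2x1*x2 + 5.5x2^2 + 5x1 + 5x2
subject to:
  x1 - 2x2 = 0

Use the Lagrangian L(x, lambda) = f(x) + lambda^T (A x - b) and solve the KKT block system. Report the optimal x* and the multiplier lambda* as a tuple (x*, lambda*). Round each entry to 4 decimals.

Form the Lagrangian:
  L(x, lambda) = (1/2) x^T Q x + c^T x + lambda^T (A x - b)
Stationarity (grad_x L = 0): Q x + c + A^T lambda = 0.
Primal feasibility: A x = b.

This gives the KKT block system:
  [ Q   A^T ] [ x     ]   [-c ]
  [ A    0  ] [ lambda ] = [ b ]

Solving the linear system:
  x*      = (-0.8571, -0.4286)
  lambda* = (1)
  f(x*)   = -3.2143

x* = (-0.8571, -0.4286), lambda* = (1)


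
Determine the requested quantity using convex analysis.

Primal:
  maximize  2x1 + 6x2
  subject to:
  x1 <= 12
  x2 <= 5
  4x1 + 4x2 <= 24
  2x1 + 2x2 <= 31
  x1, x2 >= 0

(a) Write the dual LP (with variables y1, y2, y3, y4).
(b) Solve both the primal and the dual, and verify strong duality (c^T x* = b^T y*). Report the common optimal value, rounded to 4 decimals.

The standard primal-dual pair for 'max c^T x s.t. A x <= b, x >= 0' is:
  Dual:  min b^T y  s.t.  A^T y >= c,  y >= 0.

So the dual LP is:
  minimize  12y1 + 5y2 + 24y3 + 31y4
  subject to:
    y1 + 4y3 + 2y4 >= 2
    y2 + 4y3 + 2y4 >= 6
    y1, y2, y3, y4 >= 0

Solving the primal: x* = (1, 5).
  primal value c^T x* = 32.
Solving the dual: y* = (0, 4, 0.5, 0).
  dual value b^T y* = 32.
Strong duality: c^T x* = b^T y*. Confirmed.

32


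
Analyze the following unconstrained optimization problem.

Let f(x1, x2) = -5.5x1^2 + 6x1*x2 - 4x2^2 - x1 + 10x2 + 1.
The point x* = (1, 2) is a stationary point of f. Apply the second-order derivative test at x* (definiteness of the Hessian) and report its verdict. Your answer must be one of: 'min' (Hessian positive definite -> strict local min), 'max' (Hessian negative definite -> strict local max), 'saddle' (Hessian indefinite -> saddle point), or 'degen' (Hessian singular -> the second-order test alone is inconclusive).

Compute the Hessian H = grad^2 f:
  H = [[-11, 6], [6, -8]]
Verify stationarity: grad f(x*) = H x* + g = (0, 0).
Eigenvalues of H: -15.6847, -3.3153.
Both eigenvalues < 0, so H is negative definite -> x* is a strict local max.

max


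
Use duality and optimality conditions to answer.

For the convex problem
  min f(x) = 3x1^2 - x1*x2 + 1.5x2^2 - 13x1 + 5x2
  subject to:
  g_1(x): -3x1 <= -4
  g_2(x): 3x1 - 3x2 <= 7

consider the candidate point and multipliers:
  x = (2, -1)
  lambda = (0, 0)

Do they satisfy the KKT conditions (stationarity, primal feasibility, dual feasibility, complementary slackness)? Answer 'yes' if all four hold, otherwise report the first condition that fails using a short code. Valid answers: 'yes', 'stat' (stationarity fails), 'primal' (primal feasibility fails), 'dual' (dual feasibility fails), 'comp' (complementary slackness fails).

Gradient of f: grad f(x) = Q x + c = (0, 0)
Constraint values g_i(x) = a_i^T x - b_i:
  g_1((2, -1)) = -2
  g_2((2, -1)) = 2
Stationarity residual: grad f(x) + sum_i lambda_i a_i = (0, 0)
  -> stationarity OK
Primal feasibility (all g_i <= 0): FAILS
Dual feasibility (all lambda_i >= 0): OK
Complementary slackness (lambda_i * g_i(x) = 0 for all i): OK

Verdict: the first failing condition is primal_feasibility -> primal.

primal


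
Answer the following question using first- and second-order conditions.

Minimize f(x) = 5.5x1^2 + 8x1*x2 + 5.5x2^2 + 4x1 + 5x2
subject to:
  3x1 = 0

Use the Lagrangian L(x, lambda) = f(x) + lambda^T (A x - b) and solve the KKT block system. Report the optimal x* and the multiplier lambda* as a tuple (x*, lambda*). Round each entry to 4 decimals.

Form the Lagrangian:
  L(x, lambda) = (1/2) x^T Q x + c^T x + lambda^T (A x - b)
Stationarity (grad_x L = 0): Q x + c + A^T lambda = 0.
Primal feasibility: A x = b.

This gives the KKT block system:
  [ Q   A^T ] [ x     ]   [-c ]
  [ A    0  ] [ lambda ] = [ b ]

Solving the linear system:
  x*      = (0, -0.4545)
  lambda* = (-0.1212)
  f(x*)   = -1.1364

x* = (0, -0.4545), lambda* = (-0.1212)


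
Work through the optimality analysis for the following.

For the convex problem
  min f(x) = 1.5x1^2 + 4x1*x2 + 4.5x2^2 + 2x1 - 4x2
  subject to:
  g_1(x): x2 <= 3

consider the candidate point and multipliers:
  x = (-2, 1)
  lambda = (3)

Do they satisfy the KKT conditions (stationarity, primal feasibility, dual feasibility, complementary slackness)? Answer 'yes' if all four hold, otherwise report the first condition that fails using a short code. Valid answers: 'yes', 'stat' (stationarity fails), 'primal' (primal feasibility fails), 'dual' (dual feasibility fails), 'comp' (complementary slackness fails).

Gradient of f: grad f(x) = Q x + c = (0, -3)
Constraint values g_i(x) = a_i^T x - b_i:
  g_1((-2, 1)) = -2
Stationarity residual: grad f(x) + sum_i lambda_i a_i = (0, 0)
  -> stationarity OK
Primal feasibility (all g_i <= 0): OK
Dual feasibility (all lambda_i >= 0): OK
Complementary slackness (lambda_i * g_i(x) = 0 for all i): FAILS

Verdict: the first failing condition is complementary_slackness -> comp.

comp


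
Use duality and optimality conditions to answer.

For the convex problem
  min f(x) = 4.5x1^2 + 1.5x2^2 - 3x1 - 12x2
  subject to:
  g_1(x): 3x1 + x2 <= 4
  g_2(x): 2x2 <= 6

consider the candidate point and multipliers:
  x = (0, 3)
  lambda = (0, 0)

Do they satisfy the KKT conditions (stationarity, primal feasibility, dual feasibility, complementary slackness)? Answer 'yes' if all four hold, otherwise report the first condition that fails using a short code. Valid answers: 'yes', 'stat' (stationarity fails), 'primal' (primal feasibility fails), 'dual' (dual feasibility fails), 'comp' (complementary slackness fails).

Gradient of f: grad f(x) = Q x + c = (-3, -3)
Constraint values g_i(x) = a_i^T x - b_i:
  g_1((0, 3)) = -1
  g_2((0, 3)) = 0
Stationarity residual: grad f(x) + sum_i lambda_i a_i = (-3, -3)
  -> stationarity FAILS
Primal feasibility (all g_i <= 0): OK
Dual feasibility (all lambda_i >= 0): OK
Complementary slackness (lambda_i * g_i(x) = 0 for all i): OK

Verdict: the first failing condition is stationarity -> stat.

stat


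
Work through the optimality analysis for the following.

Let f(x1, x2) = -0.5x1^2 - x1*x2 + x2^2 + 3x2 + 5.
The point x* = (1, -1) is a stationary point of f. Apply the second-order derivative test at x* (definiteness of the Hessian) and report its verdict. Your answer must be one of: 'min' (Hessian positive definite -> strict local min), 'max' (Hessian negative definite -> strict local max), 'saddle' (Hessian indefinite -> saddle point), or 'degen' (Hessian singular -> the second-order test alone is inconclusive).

Compute the Hessian H = grad^2 f:
  H = [[-1, -1], [-1, 2]]
Verify stationarity: grad f(x*) = H x* + g = (0, 0).
Eigenvalues of H: -1.3028, 2.3028.
Eigenvalues have mixed signs, so H is indefinite -> x* is a saddle point.

saddle


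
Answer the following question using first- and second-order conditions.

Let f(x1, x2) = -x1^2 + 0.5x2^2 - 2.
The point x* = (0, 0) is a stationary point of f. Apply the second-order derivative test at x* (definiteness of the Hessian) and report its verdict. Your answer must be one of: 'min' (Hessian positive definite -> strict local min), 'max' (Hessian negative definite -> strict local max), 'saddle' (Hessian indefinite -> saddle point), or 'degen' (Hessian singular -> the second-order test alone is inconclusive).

Compute the Hessian H = grad^2 f:
  H = [[-2, 0], [0, 1]]
Verify stationarity: grad f(x*) = H x* + g = (0, 0).
Eigenvalues of H: -2, 1.
Eigenvalues have mixed signs, so H is indefinite -> x* is a saddle point.

saddle


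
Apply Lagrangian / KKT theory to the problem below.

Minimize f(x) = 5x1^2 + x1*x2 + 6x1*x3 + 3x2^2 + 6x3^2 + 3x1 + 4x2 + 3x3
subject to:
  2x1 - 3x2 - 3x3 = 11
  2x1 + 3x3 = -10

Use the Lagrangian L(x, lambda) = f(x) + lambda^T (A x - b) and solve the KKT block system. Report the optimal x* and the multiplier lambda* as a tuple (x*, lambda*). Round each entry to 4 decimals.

Form the Lagrangian:
  L(x, lambda) = (1/2) x^T Q x + c^T x + lambda^T (A x - b)
Stationarity (grad_x L = 0): Q x + c + A^T lambda = 0.
Primal feasibility: A x = b.

This gives the KKT block system:
  [ Q   A^T ] [ x     ]   [-c ]
  [ A    0  ] [ lambda ] = [ b ]

Solving the linear system:
  x*      = (-0.4839, -0.9785, -3.0108)
  lambda* = (-0.7849, 11.2258)
  f(x*)   = 53.2473

x* = (-0.4839, -0.9785, -3.0108), lambda* = (-0.7849, 11.2258)


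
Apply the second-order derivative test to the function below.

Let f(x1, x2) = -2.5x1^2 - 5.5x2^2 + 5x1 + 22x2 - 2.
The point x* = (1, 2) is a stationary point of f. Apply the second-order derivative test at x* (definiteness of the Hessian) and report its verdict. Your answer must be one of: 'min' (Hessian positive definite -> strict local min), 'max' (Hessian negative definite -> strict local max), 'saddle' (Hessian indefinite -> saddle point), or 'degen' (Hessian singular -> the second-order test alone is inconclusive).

Compute the Hessian H = grad^2 f:
  H = [[-5, 0], [0, -11]]
Verify stationarity: grad f(x*) = H x* + g = (0, 0).
Eigenvalues of H: -11, -5.
Both eigenvalues < 0, so H is negative definite -> x* is a strict local max.

max


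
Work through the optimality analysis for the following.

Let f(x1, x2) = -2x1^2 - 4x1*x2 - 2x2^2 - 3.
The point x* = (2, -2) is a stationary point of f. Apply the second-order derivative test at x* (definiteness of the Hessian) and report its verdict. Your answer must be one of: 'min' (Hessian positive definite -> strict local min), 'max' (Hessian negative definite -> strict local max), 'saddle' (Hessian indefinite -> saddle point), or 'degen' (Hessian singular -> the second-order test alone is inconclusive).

Compute the Hessian H = grad^2 f:
  H = [[-4, -4], [-4, -4]]
Verify stationarity: grad f(x*) = H x* + g = (0, 0).
Eigenvalues of H: -8, 0.
H has a zero eigenvalue (singular; negative semidefinite but not definite), so H is neither positive definite, negative definite, nor indefinite. The second-order test alone is inconclusive -> degen.
(Indeed, f is constant along the null direction of H through x*, so x* is not a strict local extremum.)

degen


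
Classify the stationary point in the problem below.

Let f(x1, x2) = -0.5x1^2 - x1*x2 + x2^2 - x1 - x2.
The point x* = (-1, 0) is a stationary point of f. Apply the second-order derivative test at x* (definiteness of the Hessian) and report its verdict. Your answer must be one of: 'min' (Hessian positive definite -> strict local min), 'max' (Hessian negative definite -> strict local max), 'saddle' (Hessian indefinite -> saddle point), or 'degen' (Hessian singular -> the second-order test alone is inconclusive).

Compute the Hessian H = grad^2 f:
  H = [[-1, -1], [-1, 2]]
Verify stationarity: grad f(x*) = H x* + g = (0, 0).
Eigenvalues of H: -1.3028, 2.3028.
Eigenvalues have mixed signs, so H is indefinite -> x* is a saddle point.

saddle


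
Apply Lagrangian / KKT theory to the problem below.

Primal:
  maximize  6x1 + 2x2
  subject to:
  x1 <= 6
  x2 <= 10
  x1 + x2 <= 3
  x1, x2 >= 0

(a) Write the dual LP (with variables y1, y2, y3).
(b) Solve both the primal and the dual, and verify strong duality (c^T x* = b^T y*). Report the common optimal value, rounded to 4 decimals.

The standard primal-dual pair for 'max c^T x s.t. A x <= b, x >= 0' is:
  Dual:  min b^T y  s.t.  A^T y >= c,  y >= 0.

So the dual LP is:
  minimize  6y1 + 10y2 + 3y3
  subject to:
    y1 + y3 >= 6
    y2 + y3 >= 2
    y1, y2, y3 >= 0

Solving the primal: x* = (3, 0).
  primal value c^T x* = 18.
Solving the dual: y* = (0, 0, 6).
  dual value b^T y* = 18.
Strong duality: c^T x* = b^T y*. Confirmed.

18


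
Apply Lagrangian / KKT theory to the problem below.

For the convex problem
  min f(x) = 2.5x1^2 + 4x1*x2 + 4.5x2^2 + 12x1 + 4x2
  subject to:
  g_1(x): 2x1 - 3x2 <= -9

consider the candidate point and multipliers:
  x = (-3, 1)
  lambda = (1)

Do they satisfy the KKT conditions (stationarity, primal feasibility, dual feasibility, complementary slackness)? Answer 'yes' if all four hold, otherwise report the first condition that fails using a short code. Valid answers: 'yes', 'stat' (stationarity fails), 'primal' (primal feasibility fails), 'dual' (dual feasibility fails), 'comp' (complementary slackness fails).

Gradient of f: grad f(x) = Q x + c = (1, 1)
Constraint values g_i(x) = a_i^T x - b_i:
  g_1((-3, 1)) = 0
Stationarity residual: grad f(x) + sum_i lambda_i a_i = (3, -2)
  -> stationarity FAILS
Primal feasibility (all g_i <= 0): OK
Dual feasibility (all lambda_i >= 0): OK
Complementary slackness (lambda_i * g_i(x) = 0 for all i): OK

Verdict: the first failing condition is stationarity -> stat.

stat


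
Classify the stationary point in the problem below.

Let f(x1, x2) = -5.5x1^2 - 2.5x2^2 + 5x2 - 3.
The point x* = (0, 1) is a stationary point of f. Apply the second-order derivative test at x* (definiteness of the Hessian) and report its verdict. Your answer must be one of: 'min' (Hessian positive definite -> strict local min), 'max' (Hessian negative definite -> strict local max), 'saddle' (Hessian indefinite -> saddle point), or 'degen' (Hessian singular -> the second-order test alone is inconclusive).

Compute the Hessian H = grad^2 f:
  H = [[-11, 0], [0, -5]]
Verify stationarity: grad f(x*) = H x* + g = (0, 0).
Eigenvalues of H: -11, -5.
Both eigenvalues < 0, so H is negative definite -> x* is a strict local max.

max


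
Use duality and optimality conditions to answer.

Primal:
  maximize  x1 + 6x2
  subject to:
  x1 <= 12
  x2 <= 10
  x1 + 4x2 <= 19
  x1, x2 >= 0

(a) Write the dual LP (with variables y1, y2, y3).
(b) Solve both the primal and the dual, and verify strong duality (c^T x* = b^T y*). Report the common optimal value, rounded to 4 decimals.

The standard primal-dual pair for 'max c^T x s.t. A x <= b, x >= 0' is:
  Dual:  min b^T y  s.t.  A^T y >= c,  y >= 0.

So the dual LP is:
  minimize  12y1 + 10y2 + 19y3
  subject to:
    y1 + y3 >= 1
    y2 + 4y3 >= 6
    y1, y2, y3 >= 0

Solving the primal: x* = (0, 4.75).
  primal value c^T x* = 28.5.
Solving the dual: y* = (0, 0, 1.5).
  dual value b^T y* = 28.5.
Strong duality: c^T x* = b^T y*. Confirmed.

28.5


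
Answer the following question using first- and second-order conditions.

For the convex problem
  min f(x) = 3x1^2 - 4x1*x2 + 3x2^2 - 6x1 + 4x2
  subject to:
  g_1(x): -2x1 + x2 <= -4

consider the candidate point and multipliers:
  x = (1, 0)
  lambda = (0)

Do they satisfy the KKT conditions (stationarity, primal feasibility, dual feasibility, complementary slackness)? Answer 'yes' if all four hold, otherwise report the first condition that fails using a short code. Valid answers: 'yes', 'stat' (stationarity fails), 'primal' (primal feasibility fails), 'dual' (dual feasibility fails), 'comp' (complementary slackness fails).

Gradient of f: grad f(x) = Q x + c = (0, 0)
Constraint values g_i(x) = a_i^T x - b_i:
  g_1((1, 0)) = 2
Stationarity residual: grad f(x) + sum_i lambda_i a_i = (0, 0)
  -> stationarity OK
Primal feasibility (all g_i <= 0): FAILS
Dual feasibility (all lambda_i >= 0): OK
Complementary slackness (lambda_i * g_i(x) = 0 for all i): OK

Verdict: the first failing condition is primal_feasibility -> primal.

primal


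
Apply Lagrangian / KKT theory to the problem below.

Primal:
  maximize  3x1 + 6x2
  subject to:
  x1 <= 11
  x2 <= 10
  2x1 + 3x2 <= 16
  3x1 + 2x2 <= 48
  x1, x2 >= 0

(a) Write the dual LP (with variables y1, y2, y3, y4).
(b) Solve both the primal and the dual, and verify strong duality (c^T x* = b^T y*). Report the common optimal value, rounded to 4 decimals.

The standard primal-dual pair for 'max c^T x s.t. A x <= b, x >= 0' is:
  Dual:  min b^T y  s.t.  A^T y >= c,  y >= 0.

So the dual LP is:
  minimize  11y1 + 10y2 + 16y3 + 48y4
  subject to:
    y1 + 2y3 + 3y4 >= 3
    y2 + 3y3 + 2y4 >= 6
    y1, y2, y3, y4 >= 0

Solving the primal: x* = (0, 5.3333).
  primal value c^T x* = 32.
Solving the dual: y* = (0, 0, 2, 0).
  dual value b^T y* = 32.
Strong duality: c^T x* = b^T y*. Confirmed.

32


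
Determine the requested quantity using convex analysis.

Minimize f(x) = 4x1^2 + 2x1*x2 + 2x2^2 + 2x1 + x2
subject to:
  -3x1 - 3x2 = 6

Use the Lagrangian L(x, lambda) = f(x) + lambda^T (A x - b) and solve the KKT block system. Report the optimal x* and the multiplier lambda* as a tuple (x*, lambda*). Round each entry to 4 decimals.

Form the Lagrangian:
  L(x, lambda) = (1/2) x^T Q x + c^T x + lambda^T (A x - b)
Stationarity (grad_x L = 0): Q x + c + A^T lambda = 0.
Primal feasibility: A x = b.

This gives the KKT block system:
  [ Q   A^T ] [ x     ]   [-c ]
  [ A    0  ] [ lambda ] = [ b ]

Solving the linear system:
  x*      = (-0.625, -1.375)
  lambda* = (-1.9167)
  f(x*)   = 4.4375

x* = (-0.625, -1.375), lambda* = (-1.9167)


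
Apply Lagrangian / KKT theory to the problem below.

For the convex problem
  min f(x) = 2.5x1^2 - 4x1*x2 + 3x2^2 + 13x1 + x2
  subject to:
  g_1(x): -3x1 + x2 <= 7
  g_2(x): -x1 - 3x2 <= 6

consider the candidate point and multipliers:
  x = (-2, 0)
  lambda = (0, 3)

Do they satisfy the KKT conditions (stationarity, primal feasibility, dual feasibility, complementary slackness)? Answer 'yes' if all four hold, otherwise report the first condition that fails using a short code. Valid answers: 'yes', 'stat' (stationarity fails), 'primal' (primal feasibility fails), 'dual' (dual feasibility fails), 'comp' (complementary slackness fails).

Gradient of f: grad f(x) = Q x + c = (3, 9)
Constraint values g_i(x) = a_i^T x - b_i:
  g_1((-2, 0)) = -1
  g_2((-2, 0)) = -4
Stationarity residual: grad f(x) + sum_i lambda_i a_i = (0, 0)
  -> stationarity OK
Primal feasibility (all g_i <= 0): OK
Dual feasibility (all lambda_i >= 0): OK
Complementary slackness (lambda_i * g_i(x) = 0 for all i): FAILS

Verdict: the first failing condition is complementary_slackness -> comp.

comp


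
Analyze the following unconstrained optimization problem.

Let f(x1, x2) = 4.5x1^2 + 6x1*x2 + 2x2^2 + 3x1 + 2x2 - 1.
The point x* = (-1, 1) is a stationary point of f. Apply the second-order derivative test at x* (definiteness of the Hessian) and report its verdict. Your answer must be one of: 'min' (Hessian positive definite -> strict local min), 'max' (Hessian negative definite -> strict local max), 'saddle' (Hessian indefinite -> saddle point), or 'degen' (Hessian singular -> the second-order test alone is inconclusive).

Compute the Hessian H = grad^2 f:
  H = [[9, 6], [6, 4]]
Verify stationarity: grad f(x*) = H x* + g = (0, 0).
Eigenvalues of H: 0, 13.
H has a zero eigenvalue (singular; positive semidefinite but not definite), so H is neither positive definite, negative definite, nor indefinite. The second-order test alone is inconclusive -> degen.
(Indeed, f is constant along the null direction of H through x*, so x* is not a strict local extremum.)

degen


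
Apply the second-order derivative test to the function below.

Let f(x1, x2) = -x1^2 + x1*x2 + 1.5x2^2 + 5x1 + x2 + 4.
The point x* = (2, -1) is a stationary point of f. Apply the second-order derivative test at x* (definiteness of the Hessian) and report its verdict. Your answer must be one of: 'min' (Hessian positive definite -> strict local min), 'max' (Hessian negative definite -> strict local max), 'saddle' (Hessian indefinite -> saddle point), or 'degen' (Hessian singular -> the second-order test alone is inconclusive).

Compute the Hessian H = grad^2 f:
  H = [[-2, 1], [1, 3]]
Verify stationarity: grad f(x*) = H x* + g = (0, 0).
Eigenvalues of H: -2.1926, 3.1926.
Eigenvalues have mixed signs, so H is indefinite -> x* is a saddle point.

saddle


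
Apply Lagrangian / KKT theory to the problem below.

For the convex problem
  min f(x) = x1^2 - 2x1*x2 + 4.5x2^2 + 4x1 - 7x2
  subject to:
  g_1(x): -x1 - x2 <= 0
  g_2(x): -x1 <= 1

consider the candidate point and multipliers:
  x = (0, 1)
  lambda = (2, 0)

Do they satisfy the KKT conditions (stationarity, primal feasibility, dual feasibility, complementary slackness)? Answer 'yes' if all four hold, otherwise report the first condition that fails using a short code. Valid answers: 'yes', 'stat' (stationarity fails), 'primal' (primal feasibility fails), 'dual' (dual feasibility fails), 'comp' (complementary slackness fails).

Gradient of f: grad f(x) = Q x + c = (2, 2)
Constraint values g_i(x) = a_i^T x - b_i:
  g_1((0, 1)) = -1
  g_2((0, 1)) = -1
Stationarity residual: grad f(x) + sum_i lambda_i a_i = (0, 0)
  -> stationarity OK
Primal feasibility (all g_i <= 0): OK
Dual feasibility (all lambda_i >= 0): OK
Complementary slackness (lambda_i * g_i(x) = 0 for all i): FAILS

Verdict: the first failing condition is complementary_slackness -> comp.

comp


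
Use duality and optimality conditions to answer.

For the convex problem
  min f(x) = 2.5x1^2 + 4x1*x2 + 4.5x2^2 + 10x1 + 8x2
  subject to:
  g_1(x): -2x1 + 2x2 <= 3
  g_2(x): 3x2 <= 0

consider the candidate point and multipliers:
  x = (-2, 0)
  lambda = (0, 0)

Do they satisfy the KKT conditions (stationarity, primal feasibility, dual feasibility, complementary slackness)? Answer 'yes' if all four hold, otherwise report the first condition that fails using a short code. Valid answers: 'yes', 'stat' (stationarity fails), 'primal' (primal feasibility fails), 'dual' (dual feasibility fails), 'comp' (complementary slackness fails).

Gradient of f: grad f(x) = Q x + c = (0, 0)
Constraint values g_i(x) = a_i^T x - b_i:
  g_1((-2, 0)) = 1
  g_2((-2, 0)) = 0
Stationarity residual: grad f(x) + sum_i lambda_i a_i = (0, 0)
  -> stationarity OK
Primal feasibility (all g_i <= 0): FAILS
Dual feasibility (all lambda_i >= 0): OK
Complementary slackness (lambda_i * g_i(x) = 0 for all i): OK

Verdict: the first failing condition is primal_feasibility -> primal.

primal


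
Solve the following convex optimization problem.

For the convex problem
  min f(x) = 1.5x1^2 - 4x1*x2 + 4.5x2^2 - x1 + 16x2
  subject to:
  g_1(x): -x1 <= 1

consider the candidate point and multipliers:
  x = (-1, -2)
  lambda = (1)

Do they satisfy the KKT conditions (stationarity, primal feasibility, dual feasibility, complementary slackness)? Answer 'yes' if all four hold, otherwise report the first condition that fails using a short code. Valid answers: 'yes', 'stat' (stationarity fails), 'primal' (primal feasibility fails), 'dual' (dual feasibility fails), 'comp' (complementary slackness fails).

Gradient of f: grad f(x) = Q x + c = (4, 2)
Constraint values g_i(x) = a_i^T x - b_i:
  g_1((-1, -2)) = 0
Stationarity residual: grad f(x) + sum_i lambda_i a_i = (3, 2)
  -> stationarity FAILS
Primal feasibility (all g_i <= 0): OK
Dual feasibility (all lambda_i >= 0): OK
Complementary slackness (lambda_i * g_i(x) = 0 for all i): OK

Verdict: the first failing condition is stationarity -> stat.

stat


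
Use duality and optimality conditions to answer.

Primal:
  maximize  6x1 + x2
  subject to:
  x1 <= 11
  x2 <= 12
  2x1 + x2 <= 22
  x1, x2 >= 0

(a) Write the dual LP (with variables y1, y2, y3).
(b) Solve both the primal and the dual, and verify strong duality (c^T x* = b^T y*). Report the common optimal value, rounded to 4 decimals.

The standard primal-dual pair for 'max c^T x s.t. A x <= b, x >= 0' is:
  Dual:  min b^T y  s.t.  A^T y >= c,  y >= 0.

So the dual LP is:
  minimize  11y1 + 12y2 + 22y3
  subject to:
    y1 + 2y3 >= 6
    y2 + y3 >= 1
    y1, y2, y3 >= 0

Solving the primal: x* = (11, 0).
  primal value c^T x* = 66.
Solving the dual: y* = (4, 0, 1).
  dual value b^T y* = 66.
Strong duality: c^T x* = b^T y*. Confirmed.

66


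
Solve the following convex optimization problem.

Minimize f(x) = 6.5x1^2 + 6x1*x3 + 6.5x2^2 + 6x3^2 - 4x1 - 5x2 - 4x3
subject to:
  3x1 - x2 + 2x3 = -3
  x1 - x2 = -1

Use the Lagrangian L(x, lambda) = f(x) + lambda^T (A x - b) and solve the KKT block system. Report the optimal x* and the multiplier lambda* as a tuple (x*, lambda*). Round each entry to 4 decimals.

Form the Lagrangian:
  L(x, lambda) = (1/2) x^T Q x + c^T x + lambda^T (A x - b)
Stationarity (grad_x L = 0): Q x + c + A^T lambda = 0.
Primal feasibility: A x = b.

This gives the KKT block system:
  [ Q   A^T ] [ x     ]   [-c ]
  [ A    0  ] [ lambda ] = [ b ]

Solving the linear system:
  x*      = (-0.5385, 0.4615, -0.4615)
  lambda* = (6.3846, -5.3846)
  f(x*)   = 7.7308

x* = (-0.5385, 0.4615, -0.4615), lambda* = (6.3846, -5.3846)


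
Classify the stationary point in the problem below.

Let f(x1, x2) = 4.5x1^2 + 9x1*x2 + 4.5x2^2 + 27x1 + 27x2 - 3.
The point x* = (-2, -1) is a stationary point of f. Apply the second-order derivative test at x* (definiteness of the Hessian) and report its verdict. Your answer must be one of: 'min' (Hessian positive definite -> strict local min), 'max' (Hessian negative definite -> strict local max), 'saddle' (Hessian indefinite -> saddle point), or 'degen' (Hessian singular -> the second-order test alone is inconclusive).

Compute the Hessian H = grad^2 f:
  H = [[9, 9], [9, 9]]
Verify stationarity: grad f(x*) = H x* + g = (0, 0).
Eigenvalues of H: 0, 18.
H has a zero eigenvalue (singular; positive semidefinite but not definite), so H is neither positive definite, negative definite, nor indefinite. The second-order test alone is inconclusive -> degen.
(Indeed, f is constant along the null direction of H through x*, so x* is not a strict local extremum.)

degen


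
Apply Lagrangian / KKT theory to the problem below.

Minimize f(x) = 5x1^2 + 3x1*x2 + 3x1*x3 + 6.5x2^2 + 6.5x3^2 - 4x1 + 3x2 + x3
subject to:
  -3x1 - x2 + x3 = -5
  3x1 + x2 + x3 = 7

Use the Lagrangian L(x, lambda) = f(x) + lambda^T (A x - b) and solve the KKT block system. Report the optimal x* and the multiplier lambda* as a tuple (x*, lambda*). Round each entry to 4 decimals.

Form the Lagrangian:
  L(x, lambda) = (1/2) x^T Q x + c^T x + lambda^T (A x - b)
Stationarity (grad_x L = 0): Q x + c + A^T lambda = 0.
Primal feasibility: A x = b.

This gives the KKT block system:
  [ Q   A^T ] [ x     ]   [-c ]
  [ A    0  ] [ lambda ] = [ b ]

Solving the linear system:
  x*      = (2.0734, -0.2202, 1)
  lambda* = (-6.9312, -13.289)
  f(x*)   = 25.2064

x* = (2.0734, -0.2202, 1), lambda* = (-6.9312, -13.289)


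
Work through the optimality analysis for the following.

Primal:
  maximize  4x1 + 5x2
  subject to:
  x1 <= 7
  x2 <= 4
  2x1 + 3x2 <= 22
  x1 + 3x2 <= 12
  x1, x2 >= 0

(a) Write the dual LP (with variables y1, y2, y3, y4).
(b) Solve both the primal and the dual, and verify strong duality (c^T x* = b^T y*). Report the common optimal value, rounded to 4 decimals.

The standard primal-dual pair for 'max c^T x s.t. A x <= b, x >= 0' is:
  Dual:  min b^T y  s.t.  A^T y >= c,  y >= 0.

So the dual LP is:
  minimize  7y1 + 4y2 + 22y3 + 12y4
  subject to:
    y1 + 2y3 + y4 >= 4
    y2 + 3y3 + 3y4 >= 5
    y1, y2, y3, y4 >= 0

Solving the primal: x* = (7, 1.6667).
  primal value c^T x* = 36.3333.
Solving the dual: y* = (2.3333, 0, 0, 1.6667).
  dual value b^T y* = 36.3333.
Strong duality: c^T x* = b^T y*. Confirmed.

36.3333


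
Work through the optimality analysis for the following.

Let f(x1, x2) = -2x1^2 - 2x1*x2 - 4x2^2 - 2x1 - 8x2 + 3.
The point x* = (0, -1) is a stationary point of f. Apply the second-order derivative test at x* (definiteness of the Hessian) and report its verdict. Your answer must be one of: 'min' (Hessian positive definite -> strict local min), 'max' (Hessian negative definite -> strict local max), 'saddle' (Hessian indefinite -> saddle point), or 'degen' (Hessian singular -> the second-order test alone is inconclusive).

Compute the Hessian H = grad^2 f:
  H = [[-4, -2], [-2, -8]]
Verify stationarity: grad f(x*) = H x* + g = (0, 0).
Eigenvalues of H: -8.8284, -3.1716.
Both eigenvalues < 0, so H is negative definite -> x* is a strict local max.

max


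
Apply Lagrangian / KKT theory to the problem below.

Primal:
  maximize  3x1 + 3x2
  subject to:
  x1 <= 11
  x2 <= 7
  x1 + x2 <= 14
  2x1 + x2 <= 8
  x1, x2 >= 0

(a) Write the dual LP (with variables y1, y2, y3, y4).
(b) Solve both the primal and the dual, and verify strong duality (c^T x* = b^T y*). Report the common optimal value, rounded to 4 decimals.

The standard primal-dual pair for 'max c^T x s.t. A x <= b, x >= 0' is:
  Dual:  min b^T y  s.t.  A^T y >= c,  y >= 0.

So the dual LP is:
  minimize  11y1 + 7y2 + 14y3 + 8y4
  subject to:
    y1 + y3 + 2y4 >= 3
    y2 + y3 + y4 >= 3
    y1, y2, y3, y4 >= 0

Solving the primal: x* = (0.5, 7).
  primal value c^T x* = 22.5.
Solving the dual: y* = (0, 1.5, 0, 1.5).
  dual value b^T y* = 22.5.
Strong duality: c^T x* = b^T y*. Confirmed.

22.5


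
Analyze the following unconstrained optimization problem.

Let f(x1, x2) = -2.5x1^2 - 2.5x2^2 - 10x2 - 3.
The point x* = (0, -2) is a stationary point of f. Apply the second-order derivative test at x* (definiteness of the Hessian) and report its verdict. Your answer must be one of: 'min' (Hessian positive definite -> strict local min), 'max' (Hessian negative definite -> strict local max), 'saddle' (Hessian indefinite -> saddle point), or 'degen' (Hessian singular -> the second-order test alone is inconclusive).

Compute the Hessian H = grad^2 f:
  H = [[-5, 0], [0, -5]]
Verify stationarity: grad f(x*) = H x* + g = (0, 0).
Eigenvalues of H: -5, -5.
Both eigenvalues < 0, so H is negative definite -> x* is a strict local max.

max


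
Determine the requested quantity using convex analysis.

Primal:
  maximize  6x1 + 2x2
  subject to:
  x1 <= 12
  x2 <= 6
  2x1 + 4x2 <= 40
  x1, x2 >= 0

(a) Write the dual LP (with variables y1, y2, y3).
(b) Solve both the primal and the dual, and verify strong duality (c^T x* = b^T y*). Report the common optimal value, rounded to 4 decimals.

The standard primal-dual pair for 'max c^T x s.t. A x <= b, x >= 0' is:
  Dual:  min b^T y  s.t.  A^T y >= c,  y >= 0.

So the dual LP is:
  minimize  12y1 + 6y2 + 40y3
  subject to:
    y1 + 2y3 >= 6
    y2 + 4y3 >= 2
    y1, y2, y3 >= 0

Solving the primal: x* = (12, 4).
  primal value c^T x* = 80.
Solving the dual: y* = (5, 0, 0.5).
  dual value b^T y* = 80.
Strong duality: c^T x* = b^T y*. Confirmed.

80


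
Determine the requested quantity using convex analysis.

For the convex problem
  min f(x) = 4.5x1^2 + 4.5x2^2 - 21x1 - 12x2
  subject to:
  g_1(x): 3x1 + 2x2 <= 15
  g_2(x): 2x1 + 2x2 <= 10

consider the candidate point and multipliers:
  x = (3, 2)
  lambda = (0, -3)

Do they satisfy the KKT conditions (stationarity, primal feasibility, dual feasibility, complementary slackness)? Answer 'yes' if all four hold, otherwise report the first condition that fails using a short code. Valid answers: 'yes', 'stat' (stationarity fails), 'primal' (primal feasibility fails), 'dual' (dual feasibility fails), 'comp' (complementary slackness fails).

Gradient of f: grad f(x) = Q x + c = (6, 6)
Constraint values g_i(x) = a_i^T x - b_i:
  g_1((3, 2)) = -2
  g_2((3, 2)) = 0
Stationarity residual: grad f(x) + sum_i lambda_i a_i = (0, 0)
  -> stationarity OK
Primal feasibility (all g_i <= 0): OK
Dual feasibility (all lambda_i >= 0): FAILS
Complementary slackness (lambda_i * g_i(x) = 0 for all i): OK

Verdict: the first failing condition is dual_feasibility -> dual.

dual


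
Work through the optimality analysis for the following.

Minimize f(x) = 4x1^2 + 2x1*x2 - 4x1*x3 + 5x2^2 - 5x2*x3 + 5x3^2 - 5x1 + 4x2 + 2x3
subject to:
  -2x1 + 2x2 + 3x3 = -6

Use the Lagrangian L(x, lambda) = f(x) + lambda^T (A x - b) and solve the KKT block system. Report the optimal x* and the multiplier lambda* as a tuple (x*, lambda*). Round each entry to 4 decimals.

Form the Lagrangian:
  L(x, lambda) = (1/2) x^T Q x + c^T x + lambda^T (A x - b)
Stationarity (grad_x L = 0): Q x + c + A^T lambda = 0.
Primal feasibility: A x = b.

This gives the KKT block system:
  [ Q   A^T ] [ x     ]   [-c ]
  [ A    0  ] [ lambda ] = [ b ]

Solving the linear system:
  x*      = (0.7769, -1.1171, -0.7373)
  lambda* = (0.9652)
  f(x*)   = -2.0182

x* = (0.7769, -1.1171, -0.7373), lambda* = (0.9652)


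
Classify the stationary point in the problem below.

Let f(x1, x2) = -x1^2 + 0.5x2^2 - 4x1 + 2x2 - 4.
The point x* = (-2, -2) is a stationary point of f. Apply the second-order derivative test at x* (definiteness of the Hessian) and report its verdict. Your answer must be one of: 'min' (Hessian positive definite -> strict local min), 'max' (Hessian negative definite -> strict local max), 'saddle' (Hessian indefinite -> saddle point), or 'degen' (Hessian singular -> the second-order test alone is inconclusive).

Compute the Hessian H = grad^2 f:
  H = [[-2, 0], [0, 1]]
Verify stationarity: grad f(x*) = H x* + g = (0, 0).
Eigenvalues of H: -2, 1.
Eigenvalues have mixed signs, so H is indefinite -> x* is a saddle point.

saddle


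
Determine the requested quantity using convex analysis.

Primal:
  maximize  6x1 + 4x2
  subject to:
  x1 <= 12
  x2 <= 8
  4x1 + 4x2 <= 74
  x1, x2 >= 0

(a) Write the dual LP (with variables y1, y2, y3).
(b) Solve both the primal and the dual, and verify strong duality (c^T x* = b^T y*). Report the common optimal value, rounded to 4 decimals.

The standard primal-dual pair for 'max c^T x s.t. A x <= b, x >= 0' is:
  Dual:  min b^T y  s.t.  A^T y >= c,  y >= 0.

So the dual LP is:
  minimize  12y1 + 8y2 + 74y3
  subject to:
    y1 + 4y3 >= 6
    y2 + 4y3 >= 4
    y1, y2, y3 >= 0

Solving the primal: x* = (12, 6.5).
  primal value c^T x* = 98.
Solving the dual: y* = (2, 0, 1).
  dual value b^T y* = 98.
Strong duality: c^T x* = b^T y*. Confirmed.

98


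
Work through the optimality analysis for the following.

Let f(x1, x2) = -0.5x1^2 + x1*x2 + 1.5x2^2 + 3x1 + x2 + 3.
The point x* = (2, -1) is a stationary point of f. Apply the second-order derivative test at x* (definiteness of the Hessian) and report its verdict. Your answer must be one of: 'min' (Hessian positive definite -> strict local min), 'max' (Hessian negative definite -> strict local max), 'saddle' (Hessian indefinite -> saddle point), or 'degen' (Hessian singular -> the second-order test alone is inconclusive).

Compute the Hessian H = grad^2 f:
  H = [[-1, 1], [1, 3]]
Verify stationarity: grad f(x*) = H x* + g = (0, 0).
Eigenvalues of H: -1.2361, 3.2361.
Eigenvalues have mixed signs, so H is indefinite -> x* is a saddle point.

saddle


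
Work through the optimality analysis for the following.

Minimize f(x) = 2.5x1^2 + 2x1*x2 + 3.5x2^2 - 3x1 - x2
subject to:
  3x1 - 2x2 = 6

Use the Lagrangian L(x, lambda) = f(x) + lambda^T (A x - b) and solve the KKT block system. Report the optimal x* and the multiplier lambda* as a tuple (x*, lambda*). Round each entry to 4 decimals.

Form the Lagrangian:
  L(x, lambda) = (1/2) x^T Q x + c^T x + lambda^T (A x - b)
Stationarity (grad_x L = 0): Q x + c + A^T lambda = 0.
Primal feasibility: A x = b.

This gives the KKT block system:
  [ Q   A^T ] [ x     ]   [-c ]
  [ A    0  ] [ lambda ] = [ b ]

Solving the linear system:
  x*      = (1.5701, -0.6449)
  lambda* = (-1.1869)
  f(x*)   = 1.528

x* = (1.5701, -0.6449), lambda* = (-1.1869)


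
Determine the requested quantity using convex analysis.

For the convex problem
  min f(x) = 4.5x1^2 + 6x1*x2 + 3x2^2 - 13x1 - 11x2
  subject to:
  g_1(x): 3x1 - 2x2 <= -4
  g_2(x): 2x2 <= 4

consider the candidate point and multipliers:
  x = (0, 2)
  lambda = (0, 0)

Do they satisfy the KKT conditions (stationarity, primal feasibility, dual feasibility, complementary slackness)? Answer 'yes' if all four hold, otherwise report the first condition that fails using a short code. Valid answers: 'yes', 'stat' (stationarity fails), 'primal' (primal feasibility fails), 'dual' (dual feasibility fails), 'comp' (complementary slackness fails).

Gradient of f: grad f(x) = Q x + c = (-1, 1)
Constraint values g_i(x) = a_i^T x - b_i:
  g_1((0, 2)) = 0
  g_2((0, 2)) = 0
Stationarity residual: grad f(x) + sum_i lambda_i a_i = (-1, 1)
  -> stationarity FAILS
Primal feasibility (all g_i <= 0): OK
Dual feasibility (all lambda_i >= 0): OK
Complementary slackness (lambda_i * g_i(x) = 0 for all i): OK

Verdict: the first failing condition is stationarity -> stat.

stat


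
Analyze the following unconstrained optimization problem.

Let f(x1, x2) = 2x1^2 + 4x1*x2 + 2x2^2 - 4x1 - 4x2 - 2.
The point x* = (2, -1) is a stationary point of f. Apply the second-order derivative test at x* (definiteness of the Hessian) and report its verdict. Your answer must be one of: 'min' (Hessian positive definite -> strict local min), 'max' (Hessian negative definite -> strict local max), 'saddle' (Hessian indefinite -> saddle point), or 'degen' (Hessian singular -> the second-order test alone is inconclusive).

Compute the Hessian H = grad^2 f:
  H = [[4, 4], [4, 4]]
Verify stationarity: grad f(x*) = H x* + g = (0, 0).
Eigenvalues of H: 0, 8.
H has a zero eigenvalue (singular; positive semidefinite but not definite), so H is neither positive definite, negative definite, nor indefinite. The second-order test alone is inconclusive -> degen.
(Indeed, f is constant along the null direction of H through x*, so x* is not a strict local extremum.)

degen


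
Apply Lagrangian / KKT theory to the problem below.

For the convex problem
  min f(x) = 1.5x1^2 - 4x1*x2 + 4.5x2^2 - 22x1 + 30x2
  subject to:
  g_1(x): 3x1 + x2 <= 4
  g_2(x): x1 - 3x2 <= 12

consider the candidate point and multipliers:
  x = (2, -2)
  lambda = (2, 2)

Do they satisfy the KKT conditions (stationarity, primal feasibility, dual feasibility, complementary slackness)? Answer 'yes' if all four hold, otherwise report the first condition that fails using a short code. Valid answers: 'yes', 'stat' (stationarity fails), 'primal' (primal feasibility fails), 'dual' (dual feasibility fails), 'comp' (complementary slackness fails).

Gradient of f: grad f(x) = Q x + c = (-8, 4)
Constraint values g_i(x) = a_i^T x - b_i:
  g_1((2, -2)) = 0
  g_2((2, -2)) = -4
Stationarity residual: grad f(x) + sum_i lambda_i a_i = (0, 0)
  -> stationarity OK
Primal feasibility (all g_i <= 0): OK
Dual feasibility (all lambda_i >= 0): OK
Complementary slackness (lambda_i * g_i(x) = 0 for all i): FAILS

Verdict: the first failing condition is complementary_slackness -> comp.

comp


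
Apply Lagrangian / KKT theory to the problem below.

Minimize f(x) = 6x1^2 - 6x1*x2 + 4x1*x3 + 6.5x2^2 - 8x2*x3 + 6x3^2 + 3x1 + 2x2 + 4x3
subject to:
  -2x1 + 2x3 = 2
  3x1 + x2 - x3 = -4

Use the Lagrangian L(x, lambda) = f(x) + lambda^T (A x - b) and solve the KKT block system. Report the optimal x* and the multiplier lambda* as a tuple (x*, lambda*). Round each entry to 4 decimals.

Form the Lagrangian:
  L(x, lambda) = (1/2) x^T Q x + c^T x + lambda^T (A x - b)
Stationarity (grad_x L = 0): Q x + c + A^T lambda = 0.
Primal feasibility: A x = b.

This gives the KKT block system:
  [ Q   A^T ] [ x     ]   [-c ]
  [ A    0  ] [ lambda ] = [ b ]

Solving the linear system:
  x*      = (-1.1071, -0.7857, -0.1071)
  lambda* = (-1.9286, 0.7143)
  f(x*)   = 0.6964

x* = (-1.1071, -0.7857, -0.1071), lambda* = (-1.9286, 0.7143)
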